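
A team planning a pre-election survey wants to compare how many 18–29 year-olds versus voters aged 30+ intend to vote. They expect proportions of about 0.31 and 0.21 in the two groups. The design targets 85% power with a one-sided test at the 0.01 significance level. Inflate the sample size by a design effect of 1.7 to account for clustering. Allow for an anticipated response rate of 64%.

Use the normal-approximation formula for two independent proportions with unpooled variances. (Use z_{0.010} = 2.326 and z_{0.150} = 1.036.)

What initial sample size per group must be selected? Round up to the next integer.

n = 1141 per group

n = (z_α + z_β)² · [p₁(1−p₁) + p₂(1−p₂)] / (p₁ − p₂)²
  = (2.326 + 1.036)² · (0.31·0.69 + 0.21·0.79) / (0.10)²
  = (3.362)² · (0.2139 + 0.1659) / 0.0100
  = 11.3030 · 0.3798 / 0.0100
  = 429.29
Design effect: 1.7 × 429.29 = 729.79.
Adjust for 64% response: 729.79 / 0.64 = 1140.30.
Round up → n = 1141 per group.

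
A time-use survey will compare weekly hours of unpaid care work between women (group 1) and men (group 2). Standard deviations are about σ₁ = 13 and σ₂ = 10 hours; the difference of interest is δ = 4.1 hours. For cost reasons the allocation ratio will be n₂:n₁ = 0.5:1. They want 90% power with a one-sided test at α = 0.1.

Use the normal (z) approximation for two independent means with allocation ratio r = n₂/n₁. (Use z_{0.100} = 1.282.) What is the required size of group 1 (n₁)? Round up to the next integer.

n₁ = 145

n₁ = (z_α + z_β)² · (σ₁² + σ₂²/r) / δ²
   = (1.282 + 1.282)² · (13² + 10²/0.5) / 4.1²
   = 6.5741 · (169 + 200) / 16.81
   = 6.5741 · 369 / 16.81
   = 144.31
Round up → n₁ = 145; n₂ = r·n₁ = 0.5 × 145 = 73.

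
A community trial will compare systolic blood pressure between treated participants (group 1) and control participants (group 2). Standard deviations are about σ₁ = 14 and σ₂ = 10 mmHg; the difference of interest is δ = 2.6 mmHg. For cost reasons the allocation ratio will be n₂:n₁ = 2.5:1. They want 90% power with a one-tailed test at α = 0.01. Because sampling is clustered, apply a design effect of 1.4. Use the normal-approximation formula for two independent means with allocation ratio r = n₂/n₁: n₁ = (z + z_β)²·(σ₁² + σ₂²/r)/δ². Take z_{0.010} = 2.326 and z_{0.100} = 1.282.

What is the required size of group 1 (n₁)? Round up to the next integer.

n₁ = 637

n₁ = (z_α + z_β)² · (σ₁² + σ₂²/r) / δ²
   = (2.326 + 1.282)² · (14² + 10²/2.5) / 2.6²
   = 13.0177 · (196 + 40) / 6.76
   = 13.0177 · 236 / 6.76
   = 454.46
Design effect: 1.4 × 454.46 = 636.25.
Round up → n₁ = 637; n₂ = r·n₁ = 2.5 × 637 = 1593.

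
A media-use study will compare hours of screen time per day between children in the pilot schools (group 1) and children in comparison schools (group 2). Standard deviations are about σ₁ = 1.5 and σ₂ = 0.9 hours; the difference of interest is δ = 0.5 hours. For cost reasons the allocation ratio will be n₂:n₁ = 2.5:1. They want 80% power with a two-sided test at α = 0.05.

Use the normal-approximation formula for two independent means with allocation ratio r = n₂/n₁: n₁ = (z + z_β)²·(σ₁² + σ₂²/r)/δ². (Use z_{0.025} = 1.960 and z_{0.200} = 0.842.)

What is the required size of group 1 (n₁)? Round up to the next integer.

n₁ = (z_{α/2} + z_β)² · (σ₁² + σ₂²/r) / δ²
   = (1.960 + 0.842)² · (1.5² + 0.9²/2.5) / 0.5²
   = 7.8512 · (2.25 + 0.324) / 0.25
   = 7.8512 · 2.574 / 0.25
   = 80.84
Round up → n₁ = 81; n₂ = r·n₁ = 2.5 × 81 = 203.

n₁ = 81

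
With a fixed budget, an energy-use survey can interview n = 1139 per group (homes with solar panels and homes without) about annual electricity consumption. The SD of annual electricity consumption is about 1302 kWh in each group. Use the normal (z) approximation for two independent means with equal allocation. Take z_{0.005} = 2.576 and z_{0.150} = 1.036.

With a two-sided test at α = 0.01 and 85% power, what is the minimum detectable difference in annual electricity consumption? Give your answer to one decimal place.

Minimum detectable difference ≈ 197.1 kWh

δ = (z_{α/2} + z_β) · √((σ₁²+σ₂²)/n)
  = (2.576 + 1.036) · √(3390408/1139)
  = 3.612 · √2976.7
  = 3.612 · 54.5587
  = 197.0661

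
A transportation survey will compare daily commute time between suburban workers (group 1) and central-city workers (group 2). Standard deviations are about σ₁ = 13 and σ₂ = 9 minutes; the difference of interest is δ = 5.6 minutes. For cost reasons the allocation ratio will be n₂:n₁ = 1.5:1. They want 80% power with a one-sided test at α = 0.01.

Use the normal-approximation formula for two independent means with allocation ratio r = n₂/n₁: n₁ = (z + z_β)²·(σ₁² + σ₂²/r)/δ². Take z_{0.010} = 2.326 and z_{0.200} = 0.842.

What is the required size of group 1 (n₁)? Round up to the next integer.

n₁ = (z_α + z_β)² · (σ₁² + σ₂²/r) / δ²
   = (2.326 + 0.842)² · (13² + 9²/1.5) / 5.6²
   = 10.0362 · (169 + 54) / 31.36
   = 10.0362 · 223 / 31.36
   = 71.37
Round up → n₁ = 72; n₂ = r·n₁ = 1.5 × 72 = 108.

n₁ = 72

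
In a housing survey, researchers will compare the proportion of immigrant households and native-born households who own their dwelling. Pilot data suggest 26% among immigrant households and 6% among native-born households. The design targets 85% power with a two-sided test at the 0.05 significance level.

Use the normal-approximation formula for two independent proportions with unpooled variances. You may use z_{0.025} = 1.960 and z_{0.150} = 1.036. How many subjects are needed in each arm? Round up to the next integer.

n = (z_{α/2} + z_β)² · [p₁(1−p₁) + p₂(1−p₂)] / (p₁ − p₂)²
  = (1.960 + 1.036)² · (0.26·0.74 + 0.06·0.94) / (0.20)²
  = (2.996)² · (0.1924 + 0.0564) / 0.0400
  = 8.9760 · 0.2488 / 0.0400
  = 55.83
Round up → n = 56 per group.

n = 56 per group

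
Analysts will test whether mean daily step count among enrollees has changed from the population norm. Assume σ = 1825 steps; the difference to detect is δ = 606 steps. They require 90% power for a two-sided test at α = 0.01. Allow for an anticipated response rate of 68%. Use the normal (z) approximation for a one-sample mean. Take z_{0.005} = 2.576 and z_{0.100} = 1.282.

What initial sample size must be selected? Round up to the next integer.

n = (z_{α/2} + z_β)² · σ² / δ²
  = (2.576 + 1.282)² · 1825² / 606²
  = 14.8842 · 3330625 / 367236
  = 134.99
Adjust for 68% response: 134.99 / 0.68 = 198.52.
Round up → n = 199.

n = 199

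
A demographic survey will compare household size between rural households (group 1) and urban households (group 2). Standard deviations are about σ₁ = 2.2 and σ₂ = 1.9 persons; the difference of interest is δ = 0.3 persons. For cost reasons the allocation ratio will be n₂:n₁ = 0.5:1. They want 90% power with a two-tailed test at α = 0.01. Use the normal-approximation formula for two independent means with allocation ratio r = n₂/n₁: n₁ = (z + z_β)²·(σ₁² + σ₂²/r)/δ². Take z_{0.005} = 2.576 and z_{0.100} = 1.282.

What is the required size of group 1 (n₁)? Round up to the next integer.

n₁ = 1995

n₁ = (z_{α/2} + z_β)² · (σ₁² + σ₂²/r) / δ²
   = (2.576 + 1.282)² · (2.2² + 1.9²/0.5) / 0.3²
   = 14.8842 · (4.84 + 7.22) / 0.09
   = 14.8842 · 12.06 / 0.09
   = 1994.48
Round up → n₁ = 1995; n₂ = r·n₁ = 0.5 × 1995 = 998.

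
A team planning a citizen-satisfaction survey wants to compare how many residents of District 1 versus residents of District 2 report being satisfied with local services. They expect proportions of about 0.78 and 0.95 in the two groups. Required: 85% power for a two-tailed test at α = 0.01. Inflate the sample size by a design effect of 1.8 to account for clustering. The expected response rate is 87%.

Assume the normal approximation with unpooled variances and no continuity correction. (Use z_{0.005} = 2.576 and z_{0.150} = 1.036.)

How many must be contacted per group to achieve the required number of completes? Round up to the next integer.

n = (z_{α/2} + z_β)² · [p₁(1−p₁) + p₂(1−p₂)] / (p₁ − p₂)²
  = (2.576 + 1.036)² · (0.78·0.22 + 0.95·0.05) / (-0.17)²
  = (3.612)² · (0.1716 + 0.0475) / 0.0289
  = 13.0465 · 0.2191 / 0.0289
  = 98.91
Design effect: 1.8 × 98.91 = 178.04.
Adjust for 87% response: 178.04 / 0.87 = 204.64.
Round up → n = 205 per group.

n = 205 per group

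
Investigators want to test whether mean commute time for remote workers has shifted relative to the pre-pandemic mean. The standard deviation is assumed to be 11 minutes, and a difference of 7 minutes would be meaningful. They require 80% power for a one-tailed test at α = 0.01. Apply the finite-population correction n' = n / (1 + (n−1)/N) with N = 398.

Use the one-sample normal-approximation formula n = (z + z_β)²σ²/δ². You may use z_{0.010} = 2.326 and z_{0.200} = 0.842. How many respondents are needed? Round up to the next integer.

n = (z_α + z_β)² · σ² / δ²
  = (2.326 + 0.842)² · 11² / 7²
  = 10.0362 · 121 / 49
  = 24.78
Finite-population correction (N = 398): 24.78 / (1 + (24.78 − 1)/398) = 23.39.
Round up → n = 24.

n = 24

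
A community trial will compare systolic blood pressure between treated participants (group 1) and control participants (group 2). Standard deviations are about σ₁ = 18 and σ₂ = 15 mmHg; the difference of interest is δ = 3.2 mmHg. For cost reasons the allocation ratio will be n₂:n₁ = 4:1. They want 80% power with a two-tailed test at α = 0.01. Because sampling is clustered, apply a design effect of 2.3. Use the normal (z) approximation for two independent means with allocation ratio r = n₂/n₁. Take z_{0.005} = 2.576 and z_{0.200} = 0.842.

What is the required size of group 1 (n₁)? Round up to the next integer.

n₁ = (z_{α/2} + z_β)² · (σ₁² + σ₂²/r) / δ²
   = (2.576 + 0.842)² · (18² + 15²/4) / 3.2²
   = 11.6827 · (324 + 56.25) / 10.24
   = 11.6827 · 380.25 / 10.24
   = 433.82
Design effect: 2.3 × 433.82 = 997.79.
Round up → n₁ = 998; n₂ = r·n₁ = 4 × 998 = 3992.

n₁ = 998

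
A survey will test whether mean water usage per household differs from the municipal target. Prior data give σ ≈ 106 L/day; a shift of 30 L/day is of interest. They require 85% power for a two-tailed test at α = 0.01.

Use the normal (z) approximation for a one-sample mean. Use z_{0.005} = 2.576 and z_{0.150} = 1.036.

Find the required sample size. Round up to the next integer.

n = 163

n = (z_{α/2} + z_β)² · σ² / δ²
  = (2.576 + 1.036)² · 106² / 30²
  = 13.0465 · 11236 / 900
  = 162.88
Round up → n = 163.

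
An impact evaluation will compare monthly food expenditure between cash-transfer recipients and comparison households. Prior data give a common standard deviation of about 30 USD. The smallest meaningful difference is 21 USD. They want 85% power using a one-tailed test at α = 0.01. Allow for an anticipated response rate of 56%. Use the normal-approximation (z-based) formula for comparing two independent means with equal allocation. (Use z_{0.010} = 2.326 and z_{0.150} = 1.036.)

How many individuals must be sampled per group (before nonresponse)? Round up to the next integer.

n = 83 per group

n = (z_α + z_β)² · (σ₁² + σ₂²) / δ²
  = (2.326 + 1.036)² · (2·30² = 1800) / 21²
  = 11.3030 · 1800 / 441
  = 46.13
Adjust for 56% response: 46.13 / 0.56 = 82.38.
Round up → n = 83 per group.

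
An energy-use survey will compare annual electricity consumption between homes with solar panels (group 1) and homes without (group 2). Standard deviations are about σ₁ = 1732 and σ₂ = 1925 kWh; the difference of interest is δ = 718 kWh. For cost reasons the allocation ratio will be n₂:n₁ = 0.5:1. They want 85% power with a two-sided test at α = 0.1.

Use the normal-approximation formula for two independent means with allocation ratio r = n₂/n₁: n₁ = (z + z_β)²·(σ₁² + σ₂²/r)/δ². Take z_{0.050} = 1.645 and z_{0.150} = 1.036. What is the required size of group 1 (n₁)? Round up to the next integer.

n₁ = 146

n₁ = (z_{α/2} + z_β)² · (σ₁² + σ₂²/r) / δ²
   = (1.645 + 1.036)² · (1732² + 1925²/0.5) / 718²
   = 7.1878 · (2999824 + 7411250) / 515524
   = 7.1878 · 10411074 / 515524
   = 145.16
Round up → n₁ = 146; n₂ = r·n₁ = 0.5 × 146 = 73.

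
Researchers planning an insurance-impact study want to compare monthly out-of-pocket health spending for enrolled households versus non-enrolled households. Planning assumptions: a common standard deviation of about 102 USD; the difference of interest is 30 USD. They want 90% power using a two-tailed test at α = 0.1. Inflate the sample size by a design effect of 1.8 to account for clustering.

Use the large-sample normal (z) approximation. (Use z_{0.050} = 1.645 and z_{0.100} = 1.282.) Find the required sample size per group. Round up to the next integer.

n = (z_{α/2} + z_β)² · (σ₁² + σ₂²) / δ²
  = (1.645 + 1.282)² · (2·102² = 20808) / 30²
  = 8.5673 · 20808 / 900
  = 198.08
Design effect: 1.8 × 198.08 = 356.54.
Round up → n = 357 per group.

n = 357 per group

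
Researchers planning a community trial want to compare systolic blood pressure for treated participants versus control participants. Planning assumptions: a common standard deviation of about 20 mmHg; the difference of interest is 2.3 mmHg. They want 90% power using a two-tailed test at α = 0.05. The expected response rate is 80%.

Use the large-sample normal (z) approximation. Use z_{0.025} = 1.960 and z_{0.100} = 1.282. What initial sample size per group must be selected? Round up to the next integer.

n = (z_{α/2} + z_β)² · (σ₁² + σ₂²) / δ²
  = (1.960 + 1.282)² · (2·20² = 800) / 2.3²
  = 10.5106 · 800 / 5.29
  = 1589.50
Adjust for 80% response: 1589.50 / 0.80 = 1986.87.
Round up → n = 1987 per group.

n = 1987 per group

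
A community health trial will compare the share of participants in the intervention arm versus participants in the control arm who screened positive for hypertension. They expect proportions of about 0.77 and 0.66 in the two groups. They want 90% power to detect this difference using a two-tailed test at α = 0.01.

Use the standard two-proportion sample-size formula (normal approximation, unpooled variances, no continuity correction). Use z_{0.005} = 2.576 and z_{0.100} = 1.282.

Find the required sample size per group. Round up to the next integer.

n = 494 per group

n = (z_{α/2} + z_β)² · [p₁(1−p₁) + p₂(1−p₂)] / (p₁ − p₂)²
  = (2.576 + 1.282)² · (0.77·0.23 + 0.66·0.34) / (0.11)²
  = (3.858)² · (0.1771 + 0.2244) / 0.0121
  = 14.8842 · 0.4015 / 0.0121
  = 493.88
Round up → n = 494 per group.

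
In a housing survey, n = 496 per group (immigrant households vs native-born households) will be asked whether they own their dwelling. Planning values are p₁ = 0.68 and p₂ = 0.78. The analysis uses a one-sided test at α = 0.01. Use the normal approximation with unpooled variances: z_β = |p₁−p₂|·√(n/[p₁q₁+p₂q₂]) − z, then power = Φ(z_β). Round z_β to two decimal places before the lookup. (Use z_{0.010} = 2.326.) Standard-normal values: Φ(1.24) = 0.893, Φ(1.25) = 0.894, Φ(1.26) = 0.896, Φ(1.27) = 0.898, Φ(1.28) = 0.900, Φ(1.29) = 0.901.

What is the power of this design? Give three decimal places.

Power ≈ 0.893

z_β = |p₁−p₂|·√(n/[p₁q₁+p₂q₂]) − z_α
    = 0.10 · √(496/0.3892) − 2.326
    = 0.10 · 35.6989 − 2.326
    = 3.5699 − 2.326 = 1.2439 → 1.24
Power = Φ(1.24) = 0.893.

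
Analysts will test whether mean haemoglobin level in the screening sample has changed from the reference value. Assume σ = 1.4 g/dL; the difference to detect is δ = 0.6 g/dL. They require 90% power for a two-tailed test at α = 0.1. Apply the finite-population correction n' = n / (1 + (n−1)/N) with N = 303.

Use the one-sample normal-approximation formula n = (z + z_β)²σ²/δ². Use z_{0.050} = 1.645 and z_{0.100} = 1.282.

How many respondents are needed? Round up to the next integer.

n = (z_{α/2} + z_β)² · σ² / δ²
  = (1.645 + 1.282)² · 1.4² / 0.6²
  = 8.5673 · 1.96 / 0.36
  = 46.64
Finite-population correction (N = 303): 46.64 / (1 + (46.64 − 1)/303) = 40.54.
Round up → n = 41.

n = 41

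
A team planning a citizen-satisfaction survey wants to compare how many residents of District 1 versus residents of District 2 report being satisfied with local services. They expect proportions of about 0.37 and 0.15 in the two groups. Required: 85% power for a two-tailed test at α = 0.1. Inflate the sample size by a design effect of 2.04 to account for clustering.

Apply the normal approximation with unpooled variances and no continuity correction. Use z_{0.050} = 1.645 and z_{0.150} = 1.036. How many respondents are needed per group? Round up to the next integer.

n = (z_{α/2} + z_β)² · [p₁(1−p₁) + p₂(1−p₂)] / (p₁ − p₂)²
  = (1.645 + 1.036)² · (0.37·0.63 + 0.15·0.85) / (0.22)²
  = (2.681)² · (0.2331 + 0.1275) / 0.0484
  = 7.1878 · 0.3606 / 0.0484
  = 53.55
Design effect: 2.04 × 53.55 = 109.25.
Round up → n = 110 per group.

n = 110 per group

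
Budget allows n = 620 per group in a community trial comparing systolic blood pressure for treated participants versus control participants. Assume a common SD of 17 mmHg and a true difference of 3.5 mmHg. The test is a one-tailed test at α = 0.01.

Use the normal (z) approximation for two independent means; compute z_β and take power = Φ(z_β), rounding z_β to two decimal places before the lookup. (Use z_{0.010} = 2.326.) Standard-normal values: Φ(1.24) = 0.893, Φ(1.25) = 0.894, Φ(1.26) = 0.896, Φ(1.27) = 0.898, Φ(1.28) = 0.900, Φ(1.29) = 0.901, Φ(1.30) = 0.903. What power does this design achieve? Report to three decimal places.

z_β = δ·√(n/(σ₁²+σ₂²)) − z_α
    = 3.5 · √(620/578) − 2.326
    = 3.5 · 1.03570 − 2.326
    = 3.6249 − 2.326 = 1.2989 → 1.30
Power = Φ(1.30) = 0.903.

Power ≈ 0.903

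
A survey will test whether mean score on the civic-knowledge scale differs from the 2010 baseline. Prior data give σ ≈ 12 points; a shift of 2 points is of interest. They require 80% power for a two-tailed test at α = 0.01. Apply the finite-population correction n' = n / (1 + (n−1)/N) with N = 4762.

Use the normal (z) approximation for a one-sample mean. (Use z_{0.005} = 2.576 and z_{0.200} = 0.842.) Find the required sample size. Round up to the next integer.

n = 387

n = (z_{α/2} + z_β)² · σ² / δ²
  = (2.576 + 0.842)² · 12² / 2²
  = 11.6827 · 144 / 4
  = 420.58
Finite-population correction (N = 4762): 420.58 / (1 + (420.58 − 1)/4762) = 386.52.
Round up → n = 387.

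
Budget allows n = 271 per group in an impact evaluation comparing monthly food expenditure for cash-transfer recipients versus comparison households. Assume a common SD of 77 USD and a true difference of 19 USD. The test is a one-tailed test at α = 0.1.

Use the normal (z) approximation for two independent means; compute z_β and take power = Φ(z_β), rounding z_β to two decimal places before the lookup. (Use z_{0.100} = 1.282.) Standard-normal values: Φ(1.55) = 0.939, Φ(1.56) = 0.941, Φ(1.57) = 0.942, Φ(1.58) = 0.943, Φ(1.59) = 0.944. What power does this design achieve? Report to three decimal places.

z_β = δ·√(n/(σ₁²+σ₂²)) − z_α
    = 19 · √(271/11858) − 1.282
    = 19 · 0.15117 − 1.282
    = 2.8723 − 1.282 = 1.5903 → 1.59
Power = Φ(1.59) = 0.944.

Power ≈ 0.944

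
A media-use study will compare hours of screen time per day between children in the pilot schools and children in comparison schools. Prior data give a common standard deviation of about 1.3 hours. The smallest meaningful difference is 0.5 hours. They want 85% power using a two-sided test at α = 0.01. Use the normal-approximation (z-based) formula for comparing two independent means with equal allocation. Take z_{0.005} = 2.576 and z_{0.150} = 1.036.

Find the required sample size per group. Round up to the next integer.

n = (z_{α/2} + z_β)² · (σ₁² + σ₂²) / δ²
  = (2.576 + 1.036)² · (2·1.3² = 3.38) / 0.5²
  = 13.0465 · 3.38 / 0.25
  = 176.39
Round up → n = 177 per group.

n = 177 per group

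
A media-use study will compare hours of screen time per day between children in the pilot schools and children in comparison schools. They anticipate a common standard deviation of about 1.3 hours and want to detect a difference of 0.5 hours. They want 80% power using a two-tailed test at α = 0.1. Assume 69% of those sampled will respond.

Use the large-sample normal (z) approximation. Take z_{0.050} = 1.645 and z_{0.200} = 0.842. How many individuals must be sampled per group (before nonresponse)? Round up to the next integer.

n = 122 per group

n = (z_{α/2} + z_β)² · (σ₁² + σ₂²) / δ²
  = (1.645 + 0.842)² · (2·1.3² = 3.38) / 0.5²
  = 6.1852 · 3.38 / 0.25
  = 83.62
Adjust for 69% response: 83.62 / 0.69 = 121.19.
Round up → n = 122 per group.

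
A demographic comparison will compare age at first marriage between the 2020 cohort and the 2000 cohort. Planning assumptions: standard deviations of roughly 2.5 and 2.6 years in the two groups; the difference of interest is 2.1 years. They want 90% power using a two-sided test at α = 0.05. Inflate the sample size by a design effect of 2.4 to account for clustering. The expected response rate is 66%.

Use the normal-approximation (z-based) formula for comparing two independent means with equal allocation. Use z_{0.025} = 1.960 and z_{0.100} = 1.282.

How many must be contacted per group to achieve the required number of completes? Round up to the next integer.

n = (z_{α/2} + z_β)² · (σ₁² + σ₂²) / δ²
  = (1.960 + 1.282)² · (2.5² + 2.6² = 13.01) / 2.1²
  = 10.5106 · 13.01 / 4.41
  = 31.01
Design effect: 2.4 × 31.01 = 74.42.
Adjust for 66% response: 74.42 / 0.66 = 112.75.
Round up → n = 113 per group.

n = 113 per group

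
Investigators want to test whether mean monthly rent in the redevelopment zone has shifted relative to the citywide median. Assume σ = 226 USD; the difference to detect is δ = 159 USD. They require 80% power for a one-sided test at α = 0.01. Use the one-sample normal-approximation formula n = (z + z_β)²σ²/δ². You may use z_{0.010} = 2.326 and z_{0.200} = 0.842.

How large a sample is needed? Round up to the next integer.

n = (z_α + z_β)² · σ² / δ²
  = (2.326 + 0.842)² · 226² / 159²
  = 10.0362 · 51076 / 25281
  = 20.28
Round up → n = 21.

n = 21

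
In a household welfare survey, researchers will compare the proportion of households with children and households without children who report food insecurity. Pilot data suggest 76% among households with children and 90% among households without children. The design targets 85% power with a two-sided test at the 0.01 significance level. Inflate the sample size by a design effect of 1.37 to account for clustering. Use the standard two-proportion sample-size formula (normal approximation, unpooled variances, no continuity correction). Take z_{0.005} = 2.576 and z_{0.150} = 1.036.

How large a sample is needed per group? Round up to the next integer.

n = (z_{α/2} + z_β)² · [p₁(1−p₁) + p₂(1−p₂)] / (p₁ − p₂)²
  = (2.576 + 1.036)² · (0.76·0.24 + 0.90·0.10) / (-0.14)²
  = (3.612)² · (0.1824 + 0.0900) / 0.0196
  = 13.0465 · 0.2724 / 0.0196
  = 181.32
Design effect: 1.37 × 181.32 = 248.41.
Round up → n = 249 per group.

n = 249 per group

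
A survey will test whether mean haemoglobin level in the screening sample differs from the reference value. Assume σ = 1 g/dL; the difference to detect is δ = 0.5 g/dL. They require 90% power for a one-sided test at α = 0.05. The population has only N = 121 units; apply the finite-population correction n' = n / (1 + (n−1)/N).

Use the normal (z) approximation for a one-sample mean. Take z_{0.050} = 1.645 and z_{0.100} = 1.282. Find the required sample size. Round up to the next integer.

n = 27

n = (z_α + z_β)² · σ² / δ²
  = (1.645 + 1.282)² · 1² / 0.5²
  = 8.5673 · 1 / 0.25
  = 34.27
Finite-population correction (N = 121): 34.27 / (1 + (34.27 − 1)/121) = 26.88.
Round up → n = 27.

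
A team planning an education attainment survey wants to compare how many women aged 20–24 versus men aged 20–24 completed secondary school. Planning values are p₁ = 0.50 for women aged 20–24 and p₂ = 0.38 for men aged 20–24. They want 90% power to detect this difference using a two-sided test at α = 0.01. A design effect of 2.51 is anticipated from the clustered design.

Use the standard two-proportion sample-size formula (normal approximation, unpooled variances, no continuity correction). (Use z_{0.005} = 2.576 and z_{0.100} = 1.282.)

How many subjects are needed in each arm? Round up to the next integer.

n = 1260 per group

n = (z_{α/2} + z_β)² · [p₁(1−p₁) + p₂(1−p₂)] / (p₁ − p₂)²
  = (2.576 + 1.282)² · (0.50·0.50 + 0.38·0.62) / (0.12)²
  = (3.858)² · (0.2500 + 0.2356) / 0.0144
  = 14.8842 · 0.4856 / 0.0144
  = 501.93
Design effect: 2.51 × 501.93 = 1259.84.
Round up → n = 1260 per group.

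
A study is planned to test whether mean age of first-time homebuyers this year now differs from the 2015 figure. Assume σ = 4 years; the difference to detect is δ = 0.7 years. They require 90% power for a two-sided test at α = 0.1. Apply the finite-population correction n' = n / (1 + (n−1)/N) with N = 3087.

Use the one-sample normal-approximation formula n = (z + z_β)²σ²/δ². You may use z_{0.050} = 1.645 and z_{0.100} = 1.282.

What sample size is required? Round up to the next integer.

n = 257

n = (z_{α/2} + z_β)² · σ² / δ²
  = (1.645 + 1.282)² · 4² / 0.7²
  = 8.5673 · 16 / 0.49
  = 279.75
Finite-population correction (N = 3087): 279.75 / (1 + (279.75 − 1)/3087) = 256.58.
Round up → n = 257.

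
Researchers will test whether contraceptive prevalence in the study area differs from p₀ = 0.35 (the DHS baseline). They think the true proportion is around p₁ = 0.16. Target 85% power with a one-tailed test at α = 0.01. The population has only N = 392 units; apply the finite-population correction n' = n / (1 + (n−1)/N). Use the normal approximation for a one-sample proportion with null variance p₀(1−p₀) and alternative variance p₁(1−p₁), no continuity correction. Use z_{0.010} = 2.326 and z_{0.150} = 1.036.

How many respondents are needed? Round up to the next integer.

n = [z_α·√(p₀q₀) + z_β·√(p₁q₁)]² / (p₁ − p₀)²
  = [2.326·√(0.35·0.65) + 1.036·√(0.16·0.84)]² / (-0.19)²
  = [2.326·0.4770 + 1.036·0.3666]² / 0.0361
  = [1.4892]² / 0.0361
  = 61.44
Finite-population correction (N = 392): 61.44 / (1 + (61.44 − 1)/392) = 53.23.
Round up → n = 54.

n = 54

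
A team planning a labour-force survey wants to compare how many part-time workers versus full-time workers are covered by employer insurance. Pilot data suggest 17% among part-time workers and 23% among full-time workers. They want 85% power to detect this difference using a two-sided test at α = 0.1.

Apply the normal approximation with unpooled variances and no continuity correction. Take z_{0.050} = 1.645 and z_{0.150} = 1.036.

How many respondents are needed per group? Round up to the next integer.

n = (z_{α/2} + z_β)² · [p₁(1−p₁) + p₂(1−p₂)] / (p₁ − p₂)²
  = (1.645 + 1.036)² · (0.17·0.83 + 0.23·0.77) / (-0.06)²
  = (2.681)² · (0.1411 + 0.1771) / 0.0036
  = 7.1878 · 0.3182 / 0.0036
  = 635.32
Round up → n = 636 per group.

n = 636 per group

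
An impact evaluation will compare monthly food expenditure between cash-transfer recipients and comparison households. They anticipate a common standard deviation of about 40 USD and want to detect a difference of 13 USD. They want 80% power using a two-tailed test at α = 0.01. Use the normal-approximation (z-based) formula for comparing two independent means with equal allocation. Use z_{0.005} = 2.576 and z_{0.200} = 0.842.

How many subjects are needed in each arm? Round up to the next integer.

n = 222 per group

n = (z_{α/2} + z_β)² · (σ₁² + σ₂²) / δ²
  = (2.576 + 0.842)² · (2·40² = 3200) / 13²
  = 11.6827 · 3200 / 169
  = 221.21
Round up → n = 222 per group.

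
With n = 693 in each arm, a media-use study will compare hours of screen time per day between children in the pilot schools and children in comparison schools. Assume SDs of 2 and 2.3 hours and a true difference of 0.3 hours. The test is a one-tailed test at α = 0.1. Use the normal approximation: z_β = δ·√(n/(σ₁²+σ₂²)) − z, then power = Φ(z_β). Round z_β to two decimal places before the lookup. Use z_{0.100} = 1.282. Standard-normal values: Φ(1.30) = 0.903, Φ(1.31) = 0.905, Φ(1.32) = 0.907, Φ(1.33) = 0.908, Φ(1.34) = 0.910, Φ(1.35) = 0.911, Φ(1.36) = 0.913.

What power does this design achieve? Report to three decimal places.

z_β = δ·√(n/(σ₁²+σ₂²)) − z_α
    = 0.3 · √(693/9.29) − 1.282
    = 0.3 · 8.63692 − 1.282
    = 2.5911 − 1.282 = 1.3091 → 1.31
Power = Φ(1.31) = 0.905.

Power ≈ 0.905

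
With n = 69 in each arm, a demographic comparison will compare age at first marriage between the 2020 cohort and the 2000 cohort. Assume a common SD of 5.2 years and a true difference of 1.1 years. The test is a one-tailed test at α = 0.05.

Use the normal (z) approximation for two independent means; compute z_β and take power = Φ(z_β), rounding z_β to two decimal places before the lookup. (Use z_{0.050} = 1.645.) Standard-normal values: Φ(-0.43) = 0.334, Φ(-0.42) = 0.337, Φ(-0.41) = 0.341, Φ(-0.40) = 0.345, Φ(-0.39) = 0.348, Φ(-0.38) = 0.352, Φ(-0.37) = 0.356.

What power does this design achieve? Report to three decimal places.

z_β = δ·√(n/(σ₁²+σ₂²)) − z_α
    = 1.1 · √(69/54.08) − 1.645
    = 1.1 · 1.12955 − 1.645
    = 1.2425 − 1.645 = -0.4025 → -0.40
Power = Φ(-0.40) = 0.345.

Power ≈ 0.345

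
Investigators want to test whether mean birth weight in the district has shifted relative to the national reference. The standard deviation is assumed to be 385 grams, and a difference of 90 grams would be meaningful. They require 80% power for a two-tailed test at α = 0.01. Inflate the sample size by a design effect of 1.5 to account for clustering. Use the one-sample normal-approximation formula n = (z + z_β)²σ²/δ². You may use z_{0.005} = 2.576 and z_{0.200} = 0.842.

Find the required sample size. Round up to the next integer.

n = (z_{α/2} + z_β)² · σ² / δ²
  = (2.576 + 0.842)² · 385² / 90²
  = 11.6827 · 148225 / 8100
  = 213.79
Design effect: 1.5 × 213.79 = 320.68.
Round up → n = 321.

n = 321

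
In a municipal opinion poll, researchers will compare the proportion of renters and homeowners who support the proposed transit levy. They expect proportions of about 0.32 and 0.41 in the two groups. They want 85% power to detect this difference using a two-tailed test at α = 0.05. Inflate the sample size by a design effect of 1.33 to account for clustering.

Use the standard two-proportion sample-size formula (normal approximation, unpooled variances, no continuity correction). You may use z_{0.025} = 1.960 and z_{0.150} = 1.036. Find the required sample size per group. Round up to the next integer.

n = 678 per group

n = (z_{α/2} + z_β)² · [p₁(1−p₁) + p₂(1−p₂)] / (p₁ − p₂)²
  = (1.960 + 1.036)² · (0.32·0.68 + 0.41·0.59) / (-0.09)²
  = (2.996)² · (0.2176 + 0.2419) / 0.0081
  = 8.9760 · 0.4595 / 0.0081
  = 509.19
Design effect: 1.33 × 509.19 = 677.23.
Round up → n = 678 per group.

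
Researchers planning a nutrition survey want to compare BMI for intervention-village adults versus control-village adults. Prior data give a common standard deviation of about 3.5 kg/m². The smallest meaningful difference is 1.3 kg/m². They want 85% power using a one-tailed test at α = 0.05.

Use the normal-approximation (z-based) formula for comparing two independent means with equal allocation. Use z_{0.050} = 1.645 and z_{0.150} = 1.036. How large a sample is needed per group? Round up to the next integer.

n = 105 per group

n = (z_α + z_β)² · (σ₁² + σ₂²) / δ²
  = (1.645 + 1.036)² · (2·3.5² = 24.5) / 1.3²
  = 7.1878 · 24.5 / 1.69
  = 104.20
Round up → n = 105 per group.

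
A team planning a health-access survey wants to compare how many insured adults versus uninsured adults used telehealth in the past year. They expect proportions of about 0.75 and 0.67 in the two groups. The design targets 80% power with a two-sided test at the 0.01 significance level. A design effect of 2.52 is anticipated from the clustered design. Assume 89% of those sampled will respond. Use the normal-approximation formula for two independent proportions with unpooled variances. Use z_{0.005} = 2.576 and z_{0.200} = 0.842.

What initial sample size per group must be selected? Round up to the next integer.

n = (z_{α/2} + z_β)² · [p₁(1−p₁) + p₂(1−p₂)] / (p₁ − p₂)²
  = (2.576 + 0.842)² · (0.75·0.25 + 0.67·0.33) / (0.08)²
  = (3.418)² · (0.1875 + 0.2211) / 0.0064
  = 11.6827 · 0.4086 / 0.0064
  = 745.87
Design effect: 2.52 × 745.87 = 1879.59.
Adjust for 89% response: 1879.59 / 0.89 = 2111.90.
Round up → n = 2112 per group.

n = 2112 per group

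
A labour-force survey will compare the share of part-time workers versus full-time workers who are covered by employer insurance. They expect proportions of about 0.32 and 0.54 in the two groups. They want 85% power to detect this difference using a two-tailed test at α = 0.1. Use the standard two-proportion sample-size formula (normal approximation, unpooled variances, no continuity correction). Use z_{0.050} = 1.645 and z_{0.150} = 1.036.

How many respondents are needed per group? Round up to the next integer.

n = (z_{α/2} + z_β)² · [p₁(1−p₁) + p₂(1−p₂)] / (p₁ − p₂)²
  = (1.645 + 1.036)² · (0.32·0.68 + 0.54·0.46) / (-0.22)²
  = (2.681)² · (0.2176 + 0.2484) / 0.0484
  = 7.1878 · 0.4660 / 0.0484
  = 69.20
Round up → n = 70 per group.

n = 70 per group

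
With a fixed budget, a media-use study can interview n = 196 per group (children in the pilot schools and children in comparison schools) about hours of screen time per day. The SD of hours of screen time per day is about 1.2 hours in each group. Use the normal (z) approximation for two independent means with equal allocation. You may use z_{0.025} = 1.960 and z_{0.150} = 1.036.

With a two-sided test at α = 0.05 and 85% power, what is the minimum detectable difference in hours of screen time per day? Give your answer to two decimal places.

Minimum detectable difference ≈ 0.36 hours

δ = (z_{α/2} + z_β) · √((σ₁²+σ₂²)/n)
  = (1.960 + 1.036) · √(2.88/196)
  = 2.996 · √0.01469
  = 2.996 · 0.1212
  = 0.3632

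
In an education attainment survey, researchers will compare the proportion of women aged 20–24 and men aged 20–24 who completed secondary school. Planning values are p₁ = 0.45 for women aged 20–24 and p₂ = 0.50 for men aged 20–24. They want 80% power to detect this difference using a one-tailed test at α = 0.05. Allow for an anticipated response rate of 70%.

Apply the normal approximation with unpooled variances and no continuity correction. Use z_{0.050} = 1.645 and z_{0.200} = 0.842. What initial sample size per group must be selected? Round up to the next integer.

n = 1759 per group

n = (z_α + z_β)² · [p₁(1−p₁) + p₂(1−p₂)] / (p₁ − p₂)²
  = (1.645 + 0.842)² · (0.45·0.55 + 0.50·0.50) / (-0.05)²
  = (2.487)² · (0.2475 + 0.2500) / 0.0025
  = 6.1852 · 0.4975 / 0.0025
  = 1230.85
Adjust for 70% response: 1230.85 / 0.70 = 1758.36.
Round up → n = 1759 per group.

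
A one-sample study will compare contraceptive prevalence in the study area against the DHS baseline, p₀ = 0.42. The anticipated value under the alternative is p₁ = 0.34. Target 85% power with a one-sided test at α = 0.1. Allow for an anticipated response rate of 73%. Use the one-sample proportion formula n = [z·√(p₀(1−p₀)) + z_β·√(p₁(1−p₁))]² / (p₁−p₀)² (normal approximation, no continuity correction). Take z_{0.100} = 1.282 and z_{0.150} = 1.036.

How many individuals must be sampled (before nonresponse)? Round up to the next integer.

n = [z_α·√(p₀q₀) + z_β·√(p₁q₁)]² / (p₁ − p₀)²
  = [1.282·√(0.42·0.58) + 1.036·√(0.34·0.66)]² / (-0.08)²
  = [1.282·0.4936 + 1.036·0.4737]² / 0.0064
  = [1.1235]² / 0.0064
  = 197.23
Adjust for 73% response: 197.23 / 0.73 = 270.18.
Round up → n = 271.

n = 271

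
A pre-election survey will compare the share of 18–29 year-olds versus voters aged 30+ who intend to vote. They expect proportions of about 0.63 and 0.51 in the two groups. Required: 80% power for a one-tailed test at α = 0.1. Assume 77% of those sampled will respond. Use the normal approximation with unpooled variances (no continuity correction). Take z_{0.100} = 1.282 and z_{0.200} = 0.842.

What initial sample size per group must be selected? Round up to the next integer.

n = 197 per group

n = (z_α + z_β)² · [p₁(1−p₁) + p₂(1−p₂)] / (p₁ − p₂)²
  = (1.282 + 0.842)² · (0.63·0.37 + 0.51·0.49) / (0.12)²
  = (2.124)² · (0.2331 + 0.2499) / 0.0144
  = 4.5114 · 0.4830 / 0.0144
  = 151.32
Adjust for 77% response: 151.32 / 0.77 = 196.52.
Round up → n = 197 per group.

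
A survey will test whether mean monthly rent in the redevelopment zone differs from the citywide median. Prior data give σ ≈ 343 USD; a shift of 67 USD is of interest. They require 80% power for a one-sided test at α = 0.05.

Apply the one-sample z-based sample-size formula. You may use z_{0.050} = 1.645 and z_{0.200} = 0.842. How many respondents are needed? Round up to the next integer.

n = (z_α + z_β)² · σ² / δ²
  = (1.645 + 0.842)² · 343² / 67²
  = 6.1852 · 117649 / 4489
  = 162.10
Round up → n = 163.

n = 163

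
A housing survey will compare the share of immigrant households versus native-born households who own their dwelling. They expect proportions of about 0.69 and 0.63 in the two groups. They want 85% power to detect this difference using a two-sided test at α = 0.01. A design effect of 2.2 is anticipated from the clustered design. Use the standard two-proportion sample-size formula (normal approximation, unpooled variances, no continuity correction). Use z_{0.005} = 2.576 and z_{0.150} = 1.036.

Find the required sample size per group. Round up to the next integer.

n = 3564 per group

n = (z_{α/2} + z_β)² · [p₁(1−p₁) + p₂(1−p₂)] / (p₁ − p₂)²
  = (2.576 + 1.036)² · (0.69·0.31 + 0.63·0.37) / (0.06)²
  = (3.612)² · (0.2139 + 0.2331) / 0.0036
  = 13.0465 · 0.4470 / 0.0036
  = 1619.95
Design effect: 2.2 × 1619.95 = 3563.88.
Round up → n = 3564 per group.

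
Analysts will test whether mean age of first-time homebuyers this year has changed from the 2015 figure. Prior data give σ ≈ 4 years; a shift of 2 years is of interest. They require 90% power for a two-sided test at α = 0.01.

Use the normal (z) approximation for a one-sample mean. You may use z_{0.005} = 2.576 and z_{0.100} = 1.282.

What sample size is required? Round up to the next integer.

n = 60

n = (z_{α/2} + z_β)² · σ² / δ²
  = (2.576 + 1.282)² · 4² / 2²
  = 14.8842 · 16 / 4
  = 59.54
Round up → n = 60.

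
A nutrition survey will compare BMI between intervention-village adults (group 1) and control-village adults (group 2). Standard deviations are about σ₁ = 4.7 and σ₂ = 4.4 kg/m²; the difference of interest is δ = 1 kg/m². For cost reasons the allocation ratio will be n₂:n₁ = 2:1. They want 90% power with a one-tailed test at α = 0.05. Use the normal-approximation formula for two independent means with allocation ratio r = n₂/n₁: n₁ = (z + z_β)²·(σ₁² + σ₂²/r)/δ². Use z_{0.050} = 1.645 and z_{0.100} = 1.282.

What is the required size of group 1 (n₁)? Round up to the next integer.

n₁ = 273

n₁ = (z_α + z_β)² · (σ₁² + σ₂²/r) / δ²
   = (1.645 + 1.282)² · (4.7² + 4.4²/2) / 1²
   = 8.5673 · (22.09 + 9.68) / 1
   = 8.5673 · 31.77 / 1
   = 272.18
Round up → n₁ = 273; n₂ = r·n₁ = 2 × 273 = 546.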